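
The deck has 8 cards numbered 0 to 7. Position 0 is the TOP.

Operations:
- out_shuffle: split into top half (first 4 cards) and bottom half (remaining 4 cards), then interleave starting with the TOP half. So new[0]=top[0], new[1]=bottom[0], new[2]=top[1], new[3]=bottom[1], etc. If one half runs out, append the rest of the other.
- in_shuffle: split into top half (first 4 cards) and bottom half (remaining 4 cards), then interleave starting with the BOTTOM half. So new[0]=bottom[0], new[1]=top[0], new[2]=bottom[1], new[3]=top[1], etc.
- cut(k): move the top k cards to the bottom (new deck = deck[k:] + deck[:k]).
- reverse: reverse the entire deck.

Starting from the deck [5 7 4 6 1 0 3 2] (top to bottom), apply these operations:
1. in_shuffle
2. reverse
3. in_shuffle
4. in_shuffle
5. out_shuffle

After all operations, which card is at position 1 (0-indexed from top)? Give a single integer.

After op 1 (in_shuffle): [1 5 0 7 3 4 2 6]
After op 2 (reverse): [6 2 4 3 7 0 5 1]
After op 3 (in_shuffle): [7 6 0 2 5 4 1 3]
After op 4 (in_shuffle): [5 7 4 6 1 0 3 2]
After op 5 (out_shuffle): [5 1 7 0 4 3 6 2]
Position 1: card 1.

Answer: 1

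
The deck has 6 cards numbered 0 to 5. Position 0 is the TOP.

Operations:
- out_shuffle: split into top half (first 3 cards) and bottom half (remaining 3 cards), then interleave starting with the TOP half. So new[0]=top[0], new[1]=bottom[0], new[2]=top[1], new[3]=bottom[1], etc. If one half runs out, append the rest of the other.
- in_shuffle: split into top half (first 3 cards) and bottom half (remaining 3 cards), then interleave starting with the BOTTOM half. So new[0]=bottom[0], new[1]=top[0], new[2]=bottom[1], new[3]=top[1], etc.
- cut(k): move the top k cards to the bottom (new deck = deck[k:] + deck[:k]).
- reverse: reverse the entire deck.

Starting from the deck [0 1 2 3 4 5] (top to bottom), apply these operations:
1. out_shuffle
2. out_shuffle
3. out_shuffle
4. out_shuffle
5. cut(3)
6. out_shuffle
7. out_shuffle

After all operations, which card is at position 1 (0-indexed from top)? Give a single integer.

After op 1 (out_shuffle): [0 3 1 4 2 5]
After op 2 (out_shuffle): [0 4 3 2 1 5]
After op 3 (out_shuffle): [0 2 4 1 3 5]
After op 4 (out_shuffle): [0 1 2 3 4 5]
After op 5 (cut(3)): [3 4 5 0 1 2]
After op 6 (out_shuffle): [3 0 4 1 5 2]
After op 7 (out_shuffle): [3 1 0 5 4 2]
Position 1: card 1.

Answer: 1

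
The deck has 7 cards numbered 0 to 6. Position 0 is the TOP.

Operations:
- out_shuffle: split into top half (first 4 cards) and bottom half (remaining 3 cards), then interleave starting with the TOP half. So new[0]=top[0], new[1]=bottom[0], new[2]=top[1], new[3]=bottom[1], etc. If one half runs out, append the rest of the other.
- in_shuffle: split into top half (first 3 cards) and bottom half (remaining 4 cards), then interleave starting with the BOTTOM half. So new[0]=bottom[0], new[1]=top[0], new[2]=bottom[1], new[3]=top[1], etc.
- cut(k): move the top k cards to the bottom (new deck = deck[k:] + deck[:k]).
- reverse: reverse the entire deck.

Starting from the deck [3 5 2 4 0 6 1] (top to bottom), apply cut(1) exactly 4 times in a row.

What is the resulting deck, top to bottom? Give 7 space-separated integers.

Answer: 0 6 1 3 5 2 4

Derivation:
After op 1 (cut(1)): [5 2 4 0 6 1 3]
After op 2 (cut(1)): [2 4 0 6 1 3 5]
After op 3 (cut(1)): [4 0 6 1 3 5 2]
After op 4 (cut(1)): [0 6 1 3 5 2 4]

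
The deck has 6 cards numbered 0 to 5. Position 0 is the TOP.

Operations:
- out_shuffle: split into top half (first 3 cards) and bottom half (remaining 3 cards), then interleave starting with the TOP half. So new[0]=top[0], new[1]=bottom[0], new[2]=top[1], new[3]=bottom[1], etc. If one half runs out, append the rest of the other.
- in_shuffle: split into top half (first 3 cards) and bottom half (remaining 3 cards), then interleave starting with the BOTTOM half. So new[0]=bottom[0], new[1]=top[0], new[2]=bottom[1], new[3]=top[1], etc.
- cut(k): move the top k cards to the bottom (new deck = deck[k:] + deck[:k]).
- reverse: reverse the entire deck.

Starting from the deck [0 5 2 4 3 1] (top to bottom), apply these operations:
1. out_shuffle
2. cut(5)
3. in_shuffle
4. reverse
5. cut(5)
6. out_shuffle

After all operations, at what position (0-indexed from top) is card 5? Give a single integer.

Answer: 0

Derivation:
After op 1 (out_shuffle): [0 4 5 3 2 1]
After op 2 (cut(5)): [1 0 4 5 3 2]
After op 3 (in_shuffle): [5 1 3 0 2 4]
After op 4 (reverse): [4 2 0 3 1 5]
After op 5 (cut(5)): [5 4 2 0 3 1]
After op 6 (out_shuffle): [5 0 4 3 2 1]
Card 5 is at position 0.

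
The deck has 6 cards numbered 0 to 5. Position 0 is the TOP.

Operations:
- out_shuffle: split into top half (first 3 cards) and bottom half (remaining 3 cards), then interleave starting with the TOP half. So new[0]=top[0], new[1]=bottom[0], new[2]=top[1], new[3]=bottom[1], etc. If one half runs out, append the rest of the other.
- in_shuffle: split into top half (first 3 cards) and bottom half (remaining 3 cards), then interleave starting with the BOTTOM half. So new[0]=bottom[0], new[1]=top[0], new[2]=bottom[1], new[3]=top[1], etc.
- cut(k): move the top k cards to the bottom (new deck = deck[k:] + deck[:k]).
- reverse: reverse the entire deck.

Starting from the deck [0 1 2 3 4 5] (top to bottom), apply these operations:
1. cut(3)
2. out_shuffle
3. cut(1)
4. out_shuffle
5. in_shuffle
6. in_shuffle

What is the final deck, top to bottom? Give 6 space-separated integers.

After op 1 (cut(3)): [3 4 5 0 1 2]
After op 2 (out_shuffle): [3 0 4 1 5 2]
After op 3 (cut(1)): [0 4 1 5 2 3]
After op 4 (out_shuffle): [0 5 4 2 1 3]
After op 5 (in_shuffle): [2 0 1 5 3 4]
After op 6 (in_shuffle): [5 2 3 0 4 1]

Answer: 5 2 3 0 4 1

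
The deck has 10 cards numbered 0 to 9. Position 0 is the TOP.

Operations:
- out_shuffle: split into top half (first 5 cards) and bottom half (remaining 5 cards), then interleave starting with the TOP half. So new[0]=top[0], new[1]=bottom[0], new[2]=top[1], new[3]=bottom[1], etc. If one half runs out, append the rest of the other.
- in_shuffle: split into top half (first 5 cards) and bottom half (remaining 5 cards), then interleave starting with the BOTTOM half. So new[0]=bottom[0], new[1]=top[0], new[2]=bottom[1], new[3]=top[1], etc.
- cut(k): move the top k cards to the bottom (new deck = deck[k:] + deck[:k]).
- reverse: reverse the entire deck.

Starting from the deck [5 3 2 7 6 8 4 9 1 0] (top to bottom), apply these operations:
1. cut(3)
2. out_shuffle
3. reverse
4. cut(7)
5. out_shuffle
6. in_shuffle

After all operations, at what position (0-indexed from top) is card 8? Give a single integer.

After op 1 (cut(3)): [7 6 8 4 9 1 0 5 3 2]
After op 2 (out_shuffle): [7 1 6 0 8 5 4 3 9 2]
After op 3 (reverse): [2 9 3 4 5 8 0 6 1 7]
After op 4 (cut(7)): [6 1 7 2 9 3 4 5 8 0]
After op 5 (out_shuffle): [6 3 1 4 7 5 2 8 9 0]
After op 6 (in_shuffle): [5 6 2 3 8 1 9 4 0 7]
Card 8 is at position 4.

Answer: 4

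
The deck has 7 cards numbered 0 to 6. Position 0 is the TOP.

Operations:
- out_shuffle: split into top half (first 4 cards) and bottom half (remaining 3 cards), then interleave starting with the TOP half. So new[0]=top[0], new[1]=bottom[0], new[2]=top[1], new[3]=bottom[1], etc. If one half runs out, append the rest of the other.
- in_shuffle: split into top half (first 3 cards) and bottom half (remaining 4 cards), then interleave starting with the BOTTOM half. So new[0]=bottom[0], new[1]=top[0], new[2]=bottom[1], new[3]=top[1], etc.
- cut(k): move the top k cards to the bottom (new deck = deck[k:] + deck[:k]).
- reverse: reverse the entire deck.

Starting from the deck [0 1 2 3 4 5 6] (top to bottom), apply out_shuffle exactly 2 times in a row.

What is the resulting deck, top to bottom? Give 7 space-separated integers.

After op 1 (out_shuffle): [0 4 1 5 2 6 3]
After op 2 (out_shuffle): [0 2 4 6 1 3 5]

Answer: 0 2 4 6 1 3 5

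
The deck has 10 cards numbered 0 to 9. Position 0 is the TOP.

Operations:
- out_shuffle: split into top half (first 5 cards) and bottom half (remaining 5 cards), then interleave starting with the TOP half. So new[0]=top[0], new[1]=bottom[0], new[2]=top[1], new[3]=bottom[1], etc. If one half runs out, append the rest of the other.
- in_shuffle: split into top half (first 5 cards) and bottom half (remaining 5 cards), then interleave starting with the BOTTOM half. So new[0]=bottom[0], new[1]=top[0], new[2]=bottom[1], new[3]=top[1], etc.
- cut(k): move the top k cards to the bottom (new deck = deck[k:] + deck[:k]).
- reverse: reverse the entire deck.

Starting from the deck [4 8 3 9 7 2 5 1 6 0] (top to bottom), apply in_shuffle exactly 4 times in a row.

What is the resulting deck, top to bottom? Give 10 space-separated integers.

Answer: 6 5 7 3 4 0 1 2 9 8

Derivation:
After op 1 (in_shuffle): [2 4 5 8 1 3 6 9 0 7]
After op 2 (in_shuffle): [3 2 6 4 9 5 0 8 7 1]
After op 3 (in_shuffle): [5 3 0 2 8 6 7 4 1 9]
After op 4 (in_shuffle): [6 5 7 3 4 0 1 2 9 8]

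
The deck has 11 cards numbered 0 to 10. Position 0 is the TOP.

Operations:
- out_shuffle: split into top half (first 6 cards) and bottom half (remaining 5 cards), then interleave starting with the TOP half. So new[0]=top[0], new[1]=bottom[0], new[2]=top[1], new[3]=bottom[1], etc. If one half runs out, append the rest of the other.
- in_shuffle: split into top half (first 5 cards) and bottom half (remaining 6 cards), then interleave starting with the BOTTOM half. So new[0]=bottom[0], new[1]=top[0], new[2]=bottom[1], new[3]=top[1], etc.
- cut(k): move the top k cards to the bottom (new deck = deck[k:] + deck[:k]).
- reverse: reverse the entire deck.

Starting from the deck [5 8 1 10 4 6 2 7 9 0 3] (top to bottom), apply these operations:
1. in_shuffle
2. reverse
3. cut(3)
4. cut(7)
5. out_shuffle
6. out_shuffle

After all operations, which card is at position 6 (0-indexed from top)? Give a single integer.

Answer: 7

Derivation:
After op 1 (in_shuffle): [6 5 2 8 7 1 9 10 0 4 3]
After op 2 (reverse): [3 4 0 10 9 1 7 8 2 5 6]
After op 3 (cut(3)): [10 9 1 7 8 2 5 6 3 4 0]
After op 4 (cut(7)): [6 3 4 0 10 9 1 7 8 2 5]
After op 5 (out_shuffle): [6 1 3 7 4 8 0 2 10 5 9]
After op 6 (out_shuffle): [6 0 1 2 3 10 7 5 4 9 8]
Position 6: card 7.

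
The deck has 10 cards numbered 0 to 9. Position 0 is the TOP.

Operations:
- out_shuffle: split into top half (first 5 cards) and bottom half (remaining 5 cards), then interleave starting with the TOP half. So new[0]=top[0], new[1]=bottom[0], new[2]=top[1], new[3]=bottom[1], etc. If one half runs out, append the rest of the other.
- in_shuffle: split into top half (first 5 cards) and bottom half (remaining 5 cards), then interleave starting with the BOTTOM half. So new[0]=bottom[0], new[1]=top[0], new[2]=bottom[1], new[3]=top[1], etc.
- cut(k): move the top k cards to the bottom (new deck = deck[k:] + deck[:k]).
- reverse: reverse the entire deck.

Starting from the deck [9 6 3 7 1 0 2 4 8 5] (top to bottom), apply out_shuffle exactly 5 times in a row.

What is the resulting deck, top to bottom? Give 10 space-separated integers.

Answer: 9 3 1 2 8 6 7 0 4 5

Derivation:
After op 1 (out_shuffle): [9 0 6 2 3 4 7 8 1 5]
After op 2 (out_shuffle): [9 4 0 7 6 8 2 1 3 5]
After op 3 (out_shuffle): [9 8 4 2 0 1 7 3 6 5]
After op 4 (out_shuffle): [9 1 8 7 4 3 2 6 0 5]
After op 5 (out_shuffle): [9 3 1 2 8 6 7 0 4 5]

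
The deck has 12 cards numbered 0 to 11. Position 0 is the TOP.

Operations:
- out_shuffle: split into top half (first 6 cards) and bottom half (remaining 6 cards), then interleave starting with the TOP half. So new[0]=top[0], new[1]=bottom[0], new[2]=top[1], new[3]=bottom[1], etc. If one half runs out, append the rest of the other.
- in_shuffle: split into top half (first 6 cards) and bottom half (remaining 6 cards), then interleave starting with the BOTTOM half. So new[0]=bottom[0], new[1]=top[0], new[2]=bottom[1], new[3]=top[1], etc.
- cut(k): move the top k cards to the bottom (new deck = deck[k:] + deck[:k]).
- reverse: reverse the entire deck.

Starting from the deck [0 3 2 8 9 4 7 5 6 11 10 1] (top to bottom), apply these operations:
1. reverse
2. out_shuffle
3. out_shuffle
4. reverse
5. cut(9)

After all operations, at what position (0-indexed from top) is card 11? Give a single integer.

After op 1 (reverse): [1 10 11 6 5 7 4 9 8 2 3 0]
After op 2 (out_shuffle): [1 4 10 9 11 8 6 2 5 3 7 0]
After op 3 (out_shuffle): [1 6 4 2 10 5 9 3 11 7 8 0]
After op 4 (reverse): [0 8 7 11 3 9 5 10 2 4 6 1]
After op 5 (cut(9)): [4 6 1 0 8 7 11 3 9 5 10 2]
Card 11 is at position 6.

Answer: 6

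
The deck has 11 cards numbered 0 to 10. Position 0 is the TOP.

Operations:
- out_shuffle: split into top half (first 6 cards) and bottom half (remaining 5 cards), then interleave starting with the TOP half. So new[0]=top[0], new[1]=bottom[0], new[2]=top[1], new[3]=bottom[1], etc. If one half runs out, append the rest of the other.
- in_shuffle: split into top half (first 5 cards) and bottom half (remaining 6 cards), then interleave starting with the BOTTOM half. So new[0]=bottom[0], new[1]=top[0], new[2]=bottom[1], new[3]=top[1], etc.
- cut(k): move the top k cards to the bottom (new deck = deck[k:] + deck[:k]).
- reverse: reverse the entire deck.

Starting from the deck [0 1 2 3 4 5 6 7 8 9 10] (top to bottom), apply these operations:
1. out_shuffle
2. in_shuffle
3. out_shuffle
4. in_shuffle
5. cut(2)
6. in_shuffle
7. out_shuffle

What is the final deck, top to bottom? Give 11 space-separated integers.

Answer: 7 1 6 0 5 10 4 9 3 8 2

Derivation:
After op 1 (out_shuffle): [0 6 1 7 2 8 3 9 4 10 5]
After op 2 (in_shuffle): [8 0 3 6 9 1 4 7 10 2 5]
After op 3 (out_shuffle): [8 4 0 7 3 10 6 2 9 5 1]
After op 4 (in_shuffle): [10 8 6 4 2 0 9 7 5 3 1]
After op 5 (cut(2)): [6 4 2 0 9 7 5 3 1 10 8]
After op 6 (in_shuffle): [7 6 5 4 3 2 1 0 10 9 8]
After op 7 (out_shuffle): [7 1 6 0 5 10 4 9 3 8 2]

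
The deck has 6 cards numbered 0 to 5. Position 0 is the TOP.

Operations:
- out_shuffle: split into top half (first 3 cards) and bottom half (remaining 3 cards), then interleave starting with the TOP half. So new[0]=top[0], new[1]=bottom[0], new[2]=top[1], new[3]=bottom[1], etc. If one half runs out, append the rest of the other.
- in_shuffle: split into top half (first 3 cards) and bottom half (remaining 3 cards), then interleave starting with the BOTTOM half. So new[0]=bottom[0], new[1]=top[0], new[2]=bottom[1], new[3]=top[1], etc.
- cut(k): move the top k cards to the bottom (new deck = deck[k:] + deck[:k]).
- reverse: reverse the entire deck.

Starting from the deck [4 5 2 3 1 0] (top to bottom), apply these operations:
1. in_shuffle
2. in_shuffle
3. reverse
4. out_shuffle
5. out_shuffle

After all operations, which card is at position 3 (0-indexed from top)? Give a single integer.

Answer: 4

Derivation:
After op 1 (in_shuffle): [3 4 1 5 0 2]
After op 2 (in_shuffle): [5 3 0 4 2 1]
After op 3 (reverse): [1 2 4 0 3 5]
After op 4 (out_shuffle): [1 0 2 3 4 5]
After op 5 (out_shuffle): [1 3 0 4 2 5]
Position 3: card 4.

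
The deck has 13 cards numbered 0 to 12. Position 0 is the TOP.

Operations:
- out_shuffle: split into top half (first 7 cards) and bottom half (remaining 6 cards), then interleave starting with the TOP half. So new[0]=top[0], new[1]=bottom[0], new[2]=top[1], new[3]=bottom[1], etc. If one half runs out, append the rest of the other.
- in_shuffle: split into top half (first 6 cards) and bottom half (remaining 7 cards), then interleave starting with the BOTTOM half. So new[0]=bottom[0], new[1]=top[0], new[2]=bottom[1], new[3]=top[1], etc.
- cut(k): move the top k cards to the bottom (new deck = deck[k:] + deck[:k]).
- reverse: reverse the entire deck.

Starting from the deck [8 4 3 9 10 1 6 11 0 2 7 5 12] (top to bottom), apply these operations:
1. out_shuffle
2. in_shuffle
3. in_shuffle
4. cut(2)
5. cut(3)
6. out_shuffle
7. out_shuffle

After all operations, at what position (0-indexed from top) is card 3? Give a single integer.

Answer: 4

Derivation:
After op 1 (out_shuffle): [8 11 4 0 3 2 9 7 10 5 1 12 6]
After op 2 (in_shuffle): [9 8 7 11 10 4 5 0 1 3 12 2 6]
After op 3 (in_shuffle): [5 9 0 8 1 7 3 11 12 10 2 4 6]
After op 4 (cut(2)): [0 8 1 7 3 11 12 10 2 4 6 5 9]
After op 5 (cut(3)): [7 3 11 12 10 2 4 6 5 9 0 8 1]
After op 6 (out_shuffle): [7 6 3 5 11 9 12 0 10 8 2 1 4]
After op 7 (out_shuffle): [7 0 6 10 3 8 5 2 11 1 9 4 12]
Card 3 is at position 4.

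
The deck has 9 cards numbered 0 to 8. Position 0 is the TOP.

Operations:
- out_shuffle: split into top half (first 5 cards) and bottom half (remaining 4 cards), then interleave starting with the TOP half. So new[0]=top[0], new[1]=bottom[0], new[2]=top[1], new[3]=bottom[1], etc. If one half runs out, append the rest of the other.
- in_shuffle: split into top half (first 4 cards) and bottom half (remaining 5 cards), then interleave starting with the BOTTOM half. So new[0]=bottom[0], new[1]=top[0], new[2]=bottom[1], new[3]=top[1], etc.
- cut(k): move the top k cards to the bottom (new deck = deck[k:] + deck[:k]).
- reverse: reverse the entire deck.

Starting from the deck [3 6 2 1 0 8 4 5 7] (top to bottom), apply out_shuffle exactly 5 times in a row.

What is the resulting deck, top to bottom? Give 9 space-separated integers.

Answer: 3 2 0 4 7 6 1 8 5

Derivation:
After op 1 (out_shuffle): [3 8 6 4 2 5 1 7 0]
After op 2 (out_shuffle): [3 5 8 1 6 7 4 0 2]
After op 3 (out_shuffle): [3 7 5 4 8 0 1 2 6]
After op 4 (out_shuffle): [3 0 7 1 5 2 4 6 8]
After op 5 (out_shuffle): [3 2 0 4 7 6 1 8 5]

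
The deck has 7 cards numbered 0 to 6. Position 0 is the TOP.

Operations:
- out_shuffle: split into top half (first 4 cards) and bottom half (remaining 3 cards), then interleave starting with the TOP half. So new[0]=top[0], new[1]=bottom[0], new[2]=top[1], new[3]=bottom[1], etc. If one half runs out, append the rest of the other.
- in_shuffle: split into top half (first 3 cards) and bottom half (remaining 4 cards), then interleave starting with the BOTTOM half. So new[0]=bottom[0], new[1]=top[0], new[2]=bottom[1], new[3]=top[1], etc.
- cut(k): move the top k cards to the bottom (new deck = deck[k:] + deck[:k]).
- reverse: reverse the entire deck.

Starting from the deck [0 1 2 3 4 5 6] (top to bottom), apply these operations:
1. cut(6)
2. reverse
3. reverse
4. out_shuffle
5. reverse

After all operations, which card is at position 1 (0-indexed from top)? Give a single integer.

Answer: 5

Derivation:
After op 1 (cut(6)): [6 0 1 2 3 4 5]
After op 2 (reverse): [5 4 3 2 1 0 6]
After op 3 (reverse): [6 0 1 2 3 4 5]
After op 4 (out_shuffle): [6 3 0 4 1 5 2]
After op 5 (reverse): [2 5 1 4 0 3 6]
Position 1: card 5.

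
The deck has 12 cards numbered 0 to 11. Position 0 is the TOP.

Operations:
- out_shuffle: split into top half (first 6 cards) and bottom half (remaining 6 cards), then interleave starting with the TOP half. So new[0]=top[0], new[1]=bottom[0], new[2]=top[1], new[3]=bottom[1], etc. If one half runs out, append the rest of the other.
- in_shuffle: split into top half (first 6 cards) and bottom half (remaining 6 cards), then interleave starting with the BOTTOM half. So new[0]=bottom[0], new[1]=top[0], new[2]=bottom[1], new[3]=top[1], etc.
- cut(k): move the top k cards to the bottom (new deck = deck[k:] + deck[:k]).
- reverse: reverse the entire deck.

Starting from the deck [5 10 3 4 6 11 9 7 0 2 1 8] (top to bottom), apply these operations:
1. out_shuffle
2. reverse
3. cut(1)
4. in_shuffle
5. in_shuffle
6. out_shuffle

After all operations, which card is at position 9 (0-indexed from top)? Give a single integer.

Answer: 0

Derivation:
After op 1 (out_shuffle): [5 9 10 7 3 0 4 2 6 1 11 8]
After op 2 (reverse): [8 11 1 6 2 4 0 3 7 10 9 5]
After op 3 (cut(1)): [11 1 6 2 4 0 3 7 10 9 5 8]
After op 4 (in_shuffle): [3 11 7 1 10 6 9 2 5 4 8 0]
After op 5 (in_shuffle): [9 3 2 11 5 7 4 1 8 10 0 6]
After op 6 (out_shuffle): [9 4 3 1 2 8 11 10 5 0 7 6]
Position 9: card 0.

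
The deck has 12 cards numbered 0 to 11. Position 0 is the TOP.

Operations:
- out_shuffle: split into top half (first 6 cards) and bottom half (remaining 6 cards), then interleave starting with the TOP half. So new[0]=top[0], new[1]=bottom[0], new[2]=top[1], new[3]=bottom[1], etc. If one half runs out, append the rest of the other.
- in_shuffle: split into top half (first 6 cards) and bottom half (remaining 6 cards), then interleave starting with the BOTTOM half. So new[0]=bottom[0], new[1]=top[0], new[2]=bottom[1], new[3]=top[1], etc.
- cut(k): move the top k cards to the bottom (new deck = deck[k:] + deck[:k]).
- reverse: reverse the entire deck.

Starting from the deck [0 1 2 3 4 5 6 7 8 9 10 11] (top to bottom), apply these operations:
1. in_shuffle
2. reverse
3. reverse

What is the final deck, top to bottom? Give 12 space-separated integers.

After op 1 (in_shuffle): [6 0 7 1 8 2 9 3 10 4 11 5]
After op 2 (reverse): [5 11 4 10 3 9 2 8 1 7 0 6]
After op 3 (reverse): [6 0 7 1 8 2 9 3 10 4 11 5]

Answer: 6 0 7 1 8 2 9 3 10 4 11 5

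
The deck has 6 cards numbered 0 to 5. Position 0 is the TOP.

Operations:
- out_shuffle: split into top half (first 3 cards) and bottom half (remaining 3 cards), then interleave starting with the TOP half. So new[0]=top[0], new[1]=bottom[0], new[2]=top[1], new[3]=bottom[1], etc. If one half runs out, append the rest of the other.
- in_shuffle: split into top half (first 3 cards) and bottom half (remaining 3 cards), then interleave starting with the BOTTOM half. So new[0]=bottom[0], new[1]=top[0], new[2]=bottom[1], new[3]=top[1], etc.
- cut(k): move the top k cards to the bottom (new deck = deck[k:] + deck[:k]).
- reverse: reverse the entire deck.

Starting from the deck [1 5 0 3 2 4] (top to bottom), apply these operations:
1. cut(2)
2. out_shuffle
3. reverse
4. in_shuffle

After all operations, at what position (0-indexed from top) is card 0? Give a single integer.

After op 1 (cut(2)): [0 3 2 4 1 5]
After op 2 (out_shuffle): [0 4 3 1 2 5]
After op 3 (reverse): [5 2 1 3 4 0]
After op 4 (in_shuffle): [3 5 4 2 0 1]
Card 0 is at position 4.

Answer: 4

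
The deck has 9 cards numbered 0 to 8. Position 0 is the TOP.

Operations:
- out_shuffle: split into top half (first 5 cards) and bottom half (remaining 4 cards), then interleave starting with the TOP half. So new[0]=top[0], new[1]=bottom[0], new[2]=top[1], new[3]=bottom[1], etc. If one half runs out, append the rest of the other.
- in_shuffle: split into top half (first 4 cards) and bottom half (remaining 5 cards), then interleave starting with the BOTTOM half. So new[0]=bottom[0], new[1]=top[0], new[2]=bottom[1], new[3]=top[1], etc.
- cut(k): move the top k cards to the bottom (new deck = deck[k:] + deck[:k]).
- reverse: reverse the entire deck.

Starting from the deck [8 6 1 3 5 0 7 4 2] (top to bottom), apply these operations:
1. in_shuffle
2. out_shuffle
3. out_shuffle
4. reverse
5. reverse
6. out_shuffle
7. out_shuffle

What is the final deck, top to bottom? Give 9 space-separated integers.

After op 1 (in_shuffle): [5 8 0 6 7 1 4 3 2]
After op 2 (out_shuffle): [5 1 8 4 0 3 6 2 7]
After op 3 (out_shuffle): [5 3 1 6 8 2 4 7 0]
After op 4 (reverse): [0 7 4 2 8 6 1 3 5]
After op 5 (reverse): [5 3 1 6 8 2 4 7 0]
After op 6 (out_shuffle): [5 2 3 4 1 7 6 0 8]
After op 7 (out_shuffle): [5 7 2 6 3 0 4 8 1]

Answer: 5 7 2 6 3 0 4 8 1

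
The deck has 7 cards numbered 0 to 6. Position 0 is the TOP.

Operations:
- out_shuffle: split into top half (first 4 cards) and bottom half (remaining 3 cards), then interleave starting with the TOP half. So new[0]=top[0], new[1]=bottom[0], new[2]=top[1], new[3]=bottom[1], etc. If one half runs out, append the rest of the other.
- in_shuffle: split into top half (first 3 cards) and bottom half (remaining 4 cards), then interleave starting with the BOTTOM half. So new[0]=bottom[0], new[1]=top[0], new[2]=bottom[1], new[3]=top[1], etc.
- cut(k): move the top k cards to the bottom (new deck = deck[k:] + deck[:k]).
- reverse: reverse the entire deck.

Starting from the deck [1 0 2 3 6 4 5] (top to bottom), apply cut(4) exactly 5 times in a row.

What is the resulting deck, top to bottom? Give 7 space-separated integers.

After op 1 (cut(4)): [6 4 5 1 0 2 3]
After op 2 (cut(4)): [0 2 3 6 4 5 1]
After op 3 (cut(4)): [4 5 1 0 2 3 6]
After op 4 (cut(4)): [2 3 6 4 5 1 0]
After op 5 (cut(4)): [5 1 0 2 3 6 4]

Answer: 5 1 0 2 3 6 4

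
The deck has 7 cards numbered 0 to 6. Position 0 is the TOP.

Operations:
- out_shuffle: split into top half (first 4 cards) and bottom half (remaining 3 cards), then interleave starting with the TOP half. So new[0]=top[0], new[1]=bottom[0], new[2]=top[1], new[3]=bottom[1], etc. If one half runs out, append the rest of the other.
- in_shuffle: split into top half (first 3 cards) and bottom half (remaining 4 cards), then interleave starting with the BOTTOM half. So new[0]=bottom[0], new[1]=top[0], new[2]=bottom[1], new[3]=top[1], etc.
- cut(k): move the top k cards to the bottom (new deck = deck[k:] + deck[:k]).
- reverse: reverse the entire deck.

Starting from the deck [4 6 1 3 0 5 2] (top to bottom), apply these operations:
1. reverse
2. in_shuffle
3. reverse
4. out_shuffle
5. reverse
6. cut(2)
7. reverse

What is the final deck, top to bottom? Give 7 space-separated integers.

After op 1 (reverse): [2 5 0 3 1 6 4]
After op 2 (in_shuffle): [3 2 1 5 6 0 4]
After op 3 (reverse): [4 0 6 5 1 2 3]
After op 4 (out_shuffle): [4 1 0 2 6 3 5]
After op 5 (reverse): [5 3 6 2 0 1 4]
After op 6 (cut(2)): [6 2 0 1 4 5 3]
After op 7 (reverse): [3 5 4 1 0 2 6]

Answer: 3 5 4 1 0 2 6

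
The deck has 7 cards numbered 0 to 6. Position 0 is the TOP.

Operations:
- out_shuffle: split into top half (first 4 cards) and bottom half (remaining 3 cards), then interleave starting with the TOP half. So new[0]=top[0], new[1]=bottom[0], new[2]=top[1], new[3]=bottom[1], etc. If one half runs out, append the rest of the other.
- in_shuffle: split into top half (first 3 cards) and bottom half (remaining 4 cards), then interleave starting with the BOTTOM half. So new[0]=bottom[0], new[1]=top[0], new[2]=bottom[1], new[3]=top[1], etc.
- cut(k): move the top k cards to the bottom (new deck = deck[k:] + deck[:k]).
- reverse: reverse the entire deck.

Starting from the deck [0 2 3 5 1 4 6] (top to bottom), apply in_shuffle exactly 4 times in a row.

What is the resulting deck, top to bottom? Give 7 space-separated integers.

Answer: 5 0 1 2 4 3 6

Derivation:
After op 1 (in_shuffle): [5 0 1 2 4 3 6]
After op 2 (in_shuffle): [2 5 4 0 3 1 6]
After op 3 (in_shuffle): [0 2 3 5 1 4 6]
After op 4 (in_shuffle): [5 0 1 2 4 3 6]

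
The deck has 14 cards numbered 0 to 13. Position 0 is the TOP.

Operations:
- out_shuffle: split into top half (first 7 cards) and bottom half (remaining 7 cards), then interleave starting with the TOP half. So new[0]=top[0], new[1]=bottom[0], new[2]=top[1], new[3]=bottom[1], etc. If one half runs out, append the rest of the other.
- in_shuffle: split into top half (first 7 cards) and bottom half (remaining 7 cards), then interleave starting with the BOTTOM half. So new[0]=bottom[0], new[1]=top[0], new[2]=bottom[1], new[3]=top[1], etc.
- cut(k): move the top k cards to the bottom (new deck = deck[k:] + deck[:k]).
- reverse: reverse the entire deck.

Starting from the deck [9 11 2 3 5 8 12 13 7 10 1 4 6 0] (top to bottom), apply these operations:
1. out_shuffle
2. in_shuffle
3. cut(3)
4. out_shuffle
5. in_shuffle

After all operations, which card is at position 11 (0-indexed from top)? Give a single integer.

Answer: 0

Derivation:
After op 1 (out_shuffle): [9 13 11 7 2 10 3 1 5 4 8 6 12 0]
After op 2 (in_shuffle): [1 9 5 13 4 11 8 7 6 2 12 10 0 3]
After op 3 (cut(3)): [13 4 11 8 7 6 2 12 10 0 3 1 9 5]
After op 4 (out_shuffle): [13 12 4 10 11 0 8 3 7 1 6 9 2 5]
After op 5 (in_shuffle): [3 13 7 12 1 4 6 10 9 11 2 0 5 8]
Position 11: card 0.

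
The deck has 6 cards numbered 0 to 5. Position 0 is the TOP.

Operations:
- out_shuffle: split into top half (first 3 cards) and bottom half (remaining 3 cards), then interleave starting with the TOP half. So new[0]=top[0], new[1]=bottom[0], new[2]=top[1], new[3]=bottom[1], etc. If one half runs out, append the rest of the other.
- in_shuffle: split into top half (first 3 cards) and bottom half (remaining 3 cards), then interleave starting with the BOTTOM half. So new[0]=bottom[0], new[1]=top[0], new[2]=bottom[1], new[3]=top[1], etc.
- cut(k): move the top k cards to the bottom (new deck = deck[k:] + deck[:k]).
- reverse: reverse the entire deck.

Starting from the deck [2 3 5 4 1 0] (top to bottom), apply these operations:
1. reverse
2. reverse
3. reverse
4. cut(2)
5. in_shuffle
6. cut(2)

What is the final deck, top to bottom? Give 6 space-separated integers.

After op 1 (reverse): [0 1 4 5 3 2]
After op 2 (reverse): [2 3 5 4 1 0]
After op 3 (reverse): [0 1 4 5 3 2]
After op 4 (cut(2)): [4 5 3 2 0 1]
After op 5 (in_shuffle): [2 4 0 5 1 3]
After op 6 (cut(2)): [0 5 1 3 2 4]

Answer: 0 5 1 3 2 4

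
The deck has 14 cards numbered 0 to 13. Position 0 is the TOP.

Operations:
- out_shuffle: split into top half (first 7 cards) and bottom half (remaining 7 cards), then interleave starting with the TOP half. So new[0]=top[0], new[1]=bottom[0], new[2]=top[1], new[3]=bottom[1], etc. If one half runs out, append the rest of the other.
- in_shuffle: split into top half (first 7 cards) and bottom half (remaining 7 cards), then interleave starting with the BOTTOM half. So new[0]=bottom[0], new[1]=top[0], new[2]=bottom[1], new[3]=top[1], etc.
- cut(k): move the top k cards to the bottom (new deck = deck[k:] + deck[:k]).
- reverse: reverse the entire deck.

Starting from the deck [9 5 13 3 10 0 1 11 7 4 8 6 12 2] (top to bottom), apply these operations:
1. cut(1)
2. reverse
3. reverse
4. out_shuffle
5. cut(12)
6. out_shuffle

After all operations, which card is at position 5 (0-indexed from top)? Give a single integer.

Answer: 6

Derivation:
After op 1 (cut(1)): [5 13 3 10 0 1 11 7 4 8 6 12 2 9]
After op 2 (reverse): [9 2 12 6 8 4 7 11 1 0 10 3 13 5]
After op 3 (reverse): [5 13 3 10 0 1 11 7 4 8 6 12 2 9]
After op 4 (out_shuffle): [5 7 13 4 3 8 10 6 0 12 1 2 11 9]
After op 5 (cut(12)): [11 9 5 7 13 4 3 8 10 6 0 12 1 2]
After op 6 (out_shuffle): [11 8 9 10 5 6 7 0 13 12 4 1 3 2]
Position 5: card 6.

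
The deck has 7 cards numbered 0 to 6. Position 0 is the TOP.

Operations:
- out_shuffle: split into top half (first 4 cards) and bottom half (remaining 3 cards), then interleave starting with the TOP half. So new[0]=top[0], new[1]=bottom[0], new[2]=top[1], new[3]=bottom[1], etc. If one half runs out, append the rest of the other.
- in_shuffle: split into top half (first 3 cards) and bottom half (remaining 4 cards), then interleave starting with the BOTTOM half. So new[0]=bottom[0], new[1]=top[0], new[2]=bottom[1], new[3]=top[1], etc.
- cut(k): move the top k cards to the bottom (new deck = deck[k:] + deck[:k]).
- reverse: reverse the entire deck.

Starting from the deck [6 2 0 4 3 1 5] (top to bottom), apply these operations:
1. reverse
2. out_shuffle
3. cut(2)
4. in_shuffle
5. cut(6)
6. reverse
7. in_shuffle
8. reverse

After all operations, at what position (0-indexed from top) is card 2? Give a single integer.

Answer: 1

Derivation:
After op 1 (reverse): [5 1 3 4 0 2 6]
After op 2 (out_shuffle): [5 0 1 2 3 6 4]
After op 3 (cut(2)): [1 2 3 6 4 5 0]
After op 4 (in_shuffle): [6 1 4 2 5 3 0]
After op 5 (cut(6)): [0 6 1 4 2 5 3]
After op 6 (reverse): [3 5 2 4 1 6 0]
After op 7 (in_shuffle): [4 3 1 5 6 2 0]
After op 8 (reverse): [0 2 6 5 1 3 4]
Card 2 is at position 1.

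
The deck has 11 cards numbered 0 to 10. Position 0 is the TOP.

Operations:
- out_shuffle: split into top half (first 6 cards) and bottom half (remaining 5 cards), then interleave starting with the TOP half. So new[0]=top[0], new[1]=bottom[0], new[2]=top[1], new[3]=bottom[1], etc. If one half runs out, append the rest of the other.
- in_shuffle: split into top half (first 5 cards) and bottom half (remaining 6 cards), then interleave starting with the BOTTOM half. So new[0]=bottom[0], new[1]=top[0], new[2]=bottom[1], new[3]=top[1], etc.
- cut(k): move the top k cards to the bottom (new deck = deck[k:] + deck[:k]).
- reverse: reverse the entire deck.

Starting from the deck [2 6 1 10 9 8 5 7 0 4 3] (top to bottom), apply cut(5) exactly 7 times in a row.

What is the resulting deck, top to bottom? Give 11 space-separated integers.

Answer: 1 10 9 8 5 7 0 4 3 2 6

Derivation:
After op 1 (cut(5)): [8 5 7 0 4 3 2 6 1 10 9]
After op 2 (cut(5)): [3 2 6 1 10 9 8 5 7 0 4]
After op 3 (cut(5)): [9 8 5 7 0 4 3 2 6 1 10]
After op 4 (cut(5)): [4 3 2 6 1 10 9 8 5 7 0]
After op 5 (cut(5)): [10 9 8 5 7 0 4 3 2 6 1]
After op 6 (cut(5)): [0 4 3 2 6 1 10 9 8 5 7]
After op 7 (cut(5)): [1 10 9 8 5 7 0 4 3 2 6]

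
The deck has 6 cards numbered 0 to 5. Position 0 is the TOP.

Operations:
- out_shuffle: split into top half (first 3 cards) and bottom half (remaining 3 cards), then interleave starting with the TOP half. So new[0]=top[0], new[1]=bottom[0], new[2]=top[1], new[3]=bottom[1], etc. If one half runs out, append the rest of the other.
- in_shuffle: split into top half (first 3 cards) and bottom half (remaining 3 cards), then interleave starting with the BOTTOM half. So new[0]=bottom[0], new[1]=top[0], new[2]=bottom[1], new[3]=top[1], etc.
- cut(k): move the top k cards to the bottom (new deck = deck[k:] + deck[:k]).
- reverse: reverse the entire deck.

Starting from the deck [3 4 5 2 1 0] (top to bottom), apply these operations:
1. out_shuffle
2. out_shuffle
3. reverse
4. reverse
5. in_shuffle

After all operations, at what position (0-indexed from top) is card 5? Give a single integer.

After op 1 (out_shuffle): [3 2 4 1 5 0]
After op 2 (out_shuffle): [3 1 2 5 4 0]
After op 3 (reverse): [0 4 5 2 1 3]
After op 4 (reverse): [3 1 2 5 4 0]
After op 5 (in_shuffle): [5 3 4 1 0 2]
Card 5 is at position 0.

Answer: 0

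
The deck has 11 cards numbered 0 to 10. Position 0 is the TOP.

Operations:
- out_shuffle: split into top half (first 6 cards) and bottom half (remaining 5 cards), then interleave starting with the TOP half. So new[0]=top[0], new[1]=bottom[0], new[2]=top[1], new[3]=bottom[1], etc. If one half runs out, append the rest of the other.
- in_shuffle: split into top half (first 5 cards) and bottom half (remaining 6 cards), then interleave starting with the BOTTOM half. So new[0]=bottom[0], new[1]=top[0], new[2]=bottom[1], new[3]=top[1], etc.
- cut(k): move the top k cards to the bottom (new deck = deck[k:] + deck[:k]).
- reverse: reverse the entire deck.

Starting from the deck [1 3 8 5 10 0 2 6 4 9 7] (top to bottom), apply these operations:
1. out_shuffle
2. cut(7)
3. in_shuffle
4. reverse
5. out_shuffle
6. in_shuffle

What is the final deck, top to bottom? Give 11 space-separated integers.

Answer: 3 5 0 6 9 1 8 10 2 4 7

Derivation:
After op 1 (out_shuffle): [1 2 3 6 8 4 5 9 10 7 0]
After op 2 (cut(7)): [9 10 7 0 1 2 3 6 8 4 5]
After op 3 (in_shuffle): [2 9 3 10 6 7 8 0 4 1 5]
After op 4 (reverse): [5 1 4 0 8 7 6 10 3 9 2]
After op 5 (out_shuffle): [5 6 1 10 4 3 0 9 8 2 7]
After op 6 (in_shuffle): [3 5 0 6 9 1 8 10 2 4 7]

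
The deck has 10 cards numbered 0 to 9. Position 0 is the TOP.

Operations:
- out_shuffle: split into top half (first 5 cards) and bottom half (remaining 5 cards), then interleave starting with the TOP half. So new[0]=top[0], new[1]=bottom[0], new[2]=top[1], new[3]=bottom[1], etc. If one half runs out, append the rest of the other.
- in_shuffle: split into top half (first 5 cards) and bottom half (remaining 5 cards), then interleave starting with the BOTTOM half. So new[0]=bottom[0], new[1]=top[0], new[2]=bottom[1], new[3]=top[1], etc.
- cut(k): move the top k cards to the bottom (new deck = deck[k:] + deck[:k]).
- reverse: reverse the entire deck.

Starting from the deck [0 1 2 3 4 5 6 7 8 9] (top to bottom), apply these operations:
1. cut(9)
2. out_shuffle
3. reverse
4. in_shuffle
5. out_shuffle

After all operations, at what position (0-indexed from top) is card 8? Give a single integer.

After op 1 (cut(9)): [9 0 1 2 3 4 5 6 7 8]
After op 2 (out_shuffle): [9 4 0 5 1 6 2 7 3 8]
After op 3 (reverse): [8 3 7 2 6 1 5 0 4 9]
After op 4 (in_shuffle): [1 8 5 3 0 7 4 2 9 6]
After op 5 (out_shuffle): [1 7 8 4 5 2 3 9 0 6]
Card 8 is at position 2.

Answer: 2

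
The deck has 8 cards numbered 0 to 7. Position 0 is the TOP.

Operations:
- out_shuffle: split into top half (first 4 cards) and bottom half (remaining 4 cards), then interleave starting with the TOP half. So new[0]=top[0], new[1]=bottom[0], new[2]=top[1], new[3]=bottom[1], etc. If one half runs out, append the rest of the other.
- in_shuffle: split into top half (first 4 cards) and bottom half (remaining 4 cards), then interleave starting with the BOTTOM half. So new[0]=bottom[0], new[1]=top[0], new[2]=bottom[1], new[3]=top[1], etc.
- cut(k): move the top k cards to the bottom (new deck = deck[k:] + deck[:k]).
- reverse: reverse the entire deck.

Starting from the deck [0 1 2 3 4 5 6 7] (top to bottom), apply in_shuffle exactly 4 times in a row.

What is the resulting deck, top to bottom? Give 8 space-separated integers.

Answer: 3 7 2 6 1 5 0 4

Derivation:
After op 1 (in_shuffle): [4 0 5 1 6 2 7 3]
After op 2 (in_shuffle): [6 4 2 0 7 5 3 1]
After op 3 (in_shuffle): [7 6 5 4 3 2 1 0]
After op 4 (in_shuffle): [3 7 2 6 1 5 0 4]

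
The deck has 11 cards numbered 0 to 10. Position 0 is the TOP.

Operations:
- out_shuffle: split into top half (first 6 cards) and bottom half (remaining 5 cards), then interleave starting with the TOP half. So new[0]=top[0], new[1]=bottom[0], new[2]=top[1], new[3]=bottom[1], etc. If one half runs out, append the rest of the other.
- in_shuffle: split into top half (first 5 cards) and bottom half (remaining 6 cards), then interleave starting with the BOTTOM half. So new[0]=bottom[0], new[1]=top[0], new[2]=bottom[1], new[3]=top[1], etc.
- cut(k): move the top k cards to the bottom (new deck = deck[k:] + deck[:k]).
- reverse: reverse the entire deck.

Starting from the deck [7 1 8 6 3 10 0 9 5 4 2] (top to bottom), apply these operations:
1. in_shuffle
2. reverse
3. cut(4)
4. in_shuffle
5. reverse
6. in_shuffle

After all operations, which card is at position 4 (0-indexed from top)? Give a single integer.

After op 1 (in_shuffle): [10 7 0 1 9 8 5 6 4 3 2]
After op 2 (reverse): [2 3 4 6 5 8 9 1 0 7 10]
After op 3 (cut(4)): [5 8 9 1 0 7 10 2 3 4 6]
After op 4 (in_shuffle): [7 5 10 8 2 9 3 1 4 0 6]
After op 5 (reverse): [6 0 4 1 3 9 2 8 10 5 7]
After op 6 (in_shuffle): [9 6 2 0 8 4 10 1 5 3 7]
Position 4: card 8.

Answer: 8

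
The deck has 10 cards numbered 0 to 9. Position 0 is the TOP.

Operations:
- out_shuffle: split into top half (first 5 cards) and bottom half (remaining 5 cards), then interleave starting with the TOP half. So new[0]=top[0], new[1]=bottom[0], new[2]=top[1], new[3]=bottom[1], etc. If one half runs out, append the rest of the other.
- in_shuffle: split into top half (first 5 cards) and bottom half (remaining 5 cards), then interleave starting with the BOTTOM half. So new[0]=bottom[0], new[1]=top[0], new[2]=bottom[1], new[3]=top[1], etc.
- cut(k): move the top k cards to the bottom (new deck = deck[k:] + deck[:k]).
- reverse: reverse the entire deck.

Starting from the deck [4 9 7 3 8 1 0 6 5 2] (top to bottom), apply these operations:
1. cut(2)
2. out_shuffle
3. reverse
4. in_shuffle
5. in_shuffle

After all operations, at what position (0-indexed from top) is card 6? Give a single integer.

Answer: 2

Derivation:
After op 1 (cut(2)): [7 3 8 1 0 6 5 2 4 9]
After op 2 (out_shuffle): [7 6 3 5 8 2 1 4 0 9]
After op 3 (reverse): [9 0 4 1 2 8 5 3 6 7]
After op 4 (in_shuffle): [8 9 5 0 3 4 6 1 7 2]
After op 5 (in_shuffle): [4 8 6 9 1 5 7 0 2 3]
Card 6 is at position 2.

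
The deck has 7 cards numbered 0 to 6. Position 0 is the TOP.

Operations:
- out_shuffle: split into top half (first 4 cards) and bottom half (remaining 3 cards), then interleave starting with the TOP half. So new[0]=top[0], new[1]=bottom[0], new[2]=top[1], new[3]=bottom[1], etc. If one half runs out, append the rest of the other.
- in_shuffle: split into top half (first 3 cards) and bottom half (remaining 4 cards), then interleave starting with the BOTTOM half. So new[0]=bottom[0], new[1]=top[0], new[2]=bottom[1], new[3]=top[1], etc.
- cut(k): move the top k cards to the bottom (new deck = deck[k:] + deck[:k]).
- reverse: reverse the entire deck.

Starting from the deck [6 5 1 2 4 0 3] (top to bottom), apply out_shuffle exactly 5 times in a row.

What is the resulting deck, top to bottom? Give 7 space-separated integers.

After op 1 (out_shuffle): [6 4 5 0 1 3 2]
After op 2 (out_shuffle): [6 1 4 3 5 2 0]
After op 3 (out_shuffle): [6 5 1 2 4 0 3]
After op 4 (out_shuffle): [6 4 5 0 1 3 2]
After op 5 (out_shuffle): [6 1 4 3 5 2 0]

Answer: 6 1 4 3 5 2 0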